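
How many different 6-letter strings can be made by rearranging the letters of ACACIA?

60

Letter multiplicities in ACACIA: A×3, C×2, I×1.
Dividing 6! = 720 by 3!·2! = 12 for the repeated letters gives 60.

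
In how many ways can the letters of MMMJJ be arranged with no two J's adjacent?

There are 5!/(3!·2!) = 10 arrangements of MMMJJ in total.
Arrangements with the J's together: treat JJ as one letter, giving (4)!/(3!) = 4.
Subtracting, 10 − 4 = 6 arrangements keep the J's apart.

6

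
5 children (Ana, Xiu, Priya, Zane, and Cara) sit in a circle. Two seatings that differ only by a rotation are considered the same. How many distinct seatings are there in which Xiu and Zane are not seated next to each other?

12

Without the restriction there are (4)! = 24 seatings.
Those with Xiu next to Zane: fuse the pair into one unit and seat 4 units around a circle — 2·(3)! = 12.
Subtracting, 24 − 12 = 12.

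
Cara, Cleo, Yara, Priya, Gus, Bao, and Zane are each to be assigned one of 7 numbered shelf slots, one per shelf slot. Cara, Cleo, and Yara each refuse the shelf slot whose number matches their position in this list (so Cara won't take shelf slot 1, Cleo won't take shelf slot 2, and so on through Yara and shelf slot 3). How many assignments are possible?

3216

Let Aᵢ (for i ∈ {1, 2, 3}) be the placements that put person i in their forbidden shelf slot. Any j of these fix j positions, leaving (7−j)! ways to fill the rest, and there are C(3,j) ways to pick which j.
By inclusion–exclusion, the number of valid placements is Σ_{j=0}^{3} (−1)^j C(3,j)·(7−j)!.
Computing: 5040 − 2160 + 360 − 24 = 3216.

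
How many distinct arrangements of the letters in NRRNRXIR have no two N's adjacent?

630

Total arrangements of NRRNRXIR: 8!/(4!·2!) = 840.
Arrangements with the N's together: treat NN as one letter, giving (7)!/(4!) = 210.
Hence 840 − 210 = 630.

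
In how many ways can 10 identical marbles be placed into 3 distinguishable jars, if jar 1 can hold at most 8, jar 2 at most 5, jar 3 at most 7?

42

By stars and bars, unrestricted non-negative solutions to x_1+…+x_3 = 10 number C(10+2,2) = 66.
Subtract solutions that violate a single cap (substitute x_i' = x_i − (cap_i+1)): x_1 ≥ 9 gives C(3,2) = 3; x_2 ≥ 6 gives C(6,2) = 15; x_3 ≥ 8 gives C(4,2) = 6. Together 24.
No two caps can be exceeded simultaneously, so the pair terms are all 0.
By inclusion–exclusion the count is 66 − 24 + 0 = 42.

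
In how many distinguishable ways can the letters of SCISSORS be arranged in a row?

1680

Letter multiplicities in SCISSORS: C×1, I×1, O×1, R×1, S×4.
Dividing 8! = 40320 by 4! = 24 for the repeated letters gives 1680.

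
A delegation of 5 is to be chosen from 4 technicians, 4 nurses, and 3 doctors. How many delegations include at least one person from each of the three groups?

364

Unrestricted: C(11,5) = 462 ways to pick any 5 of the 11.
Subtract selections that omit an entire group: no technicians → C(7,5) = 21; no nurses → C(7,5) = 21; no doctors → C(8,5) = 56.
Add back selections omitting two groups (i.e. drawn from a single group): C(4,5) + C(4,5) + C(3,5) = 0.
By inclusion–exclusion: 462 − 98 + 0 = 364.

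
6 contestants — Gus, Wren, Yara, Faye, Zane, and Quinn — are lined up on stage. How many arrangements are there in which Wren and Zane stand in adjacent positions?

240

Treat {Wren, Zane} as a single unit. There are 5 units to order, and the pair itself can be ordered 2 ways.
That gives 2 × 5! = 2 × 120 = 240.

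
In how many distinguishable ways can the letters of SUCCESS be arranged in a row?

420

Letter multiplicities in SUCCESS: C×2, E×1, S×3, U×1.
Dividing 7! = 5040 by 3!·2! = 12 for the repeated letters gives 420.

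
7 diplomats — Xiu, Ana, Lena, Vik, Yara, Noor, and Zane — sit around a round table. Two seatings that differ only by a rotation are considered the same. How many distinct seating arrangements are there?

720

Around a circle, 7 distinct people have 7!/7 = (6)! = 720 rotationally distinct seatings.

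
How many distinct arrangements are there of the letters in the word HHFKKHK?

140

Letter multiplicities in HHFKKHK: F×1, H×3, K×3.
So there are 7! / (3!·3!) = 140 distinguishable arrangements.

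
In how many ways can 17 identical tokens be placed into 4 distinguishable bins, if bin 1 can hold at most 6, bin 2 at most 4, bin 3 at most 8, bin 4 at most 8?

Without the upper bounds there are C(20,3) = 1140 ways to split 17 among 4 bins.
Subtract solutions that violate a single cap (substitute x_i' = x_i − (cap_i+1)): x_1 ≥ 7 gives C(13,3) = 286; x_2 ≥ 5 gives C(15,3) = 455; x_3 ≥ 9 gives C(11,3) = 165; x_4 ≥ 9 gives C(11,3) = 165. Together 1071.
Add back pairs where two caps are both exceeded: 56 + 4 + 4 + 20 + 20 + 0 = 104.
By inclusion–exclusion the count is 1140 − 1071 + 104 = 173.

173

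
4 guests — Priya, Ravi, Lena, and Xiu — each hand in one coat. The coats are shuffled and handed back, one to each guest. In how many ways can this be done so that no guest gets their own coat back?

This is the derangement count D_4: permutations of 4 items with no fixed point.
By inclusion–exclusion this is Σ_{j=0}^{4} (−1)^j C(4,j)·(4−j)!.
Computing: 24 − 24 + 12 − 4 + 1 = 9.

9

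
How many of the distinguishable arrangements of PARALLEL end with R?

With the last slot taken by R, it remains to arrange the other 7 letters (PAALLEL).
Those 7 letters have A appearing twice and L appearing 3 times, giving (7)!/(3!·2!) = 420.

420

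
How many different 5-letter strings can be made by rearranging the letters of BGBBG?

The 5 letters of BGBBG have repeats: B appearing 3 times and G appearing twice.
Dividing 5! = 120 by 3!·2! = 12 for the repeated letters gives 10.

10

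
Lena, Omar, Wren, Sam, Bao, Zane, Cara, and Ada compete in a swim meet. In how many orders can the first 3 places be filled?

There are 8 choices for 1st place, 7 for 2nd, and 6 for 3rd.
That gives 8 × 7 × 6 = 336.

336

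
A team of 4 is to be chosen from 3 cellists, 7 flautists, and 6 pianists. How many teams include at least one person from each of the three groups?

Unrestricted: C(16,4) = 1820 ways to pick any 4 of the 16.
Selections missing a whole group: no cellists → C(13,4) = 715; no flautists → C(9,4) = 126; no pianists → C(10,4) = 210.
Add back selections omitting two groups (i.e. drawn from a single group): C(3,4) + C(7,4) + C(6,4) = 50.
By inclusion–exclusion: 1820 − 1051 + 50 = 819.

819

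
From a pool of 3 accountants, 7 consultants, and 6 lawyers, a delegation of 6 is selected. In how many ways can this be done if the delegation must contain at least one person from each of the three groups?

Unrestricted: C(16,6) = 8008 ways to pick any 6 of the 16.
Selections missing a whole group: no accountants → C(13,6) = 1716; no consultants → C(9,6) = 84; no lawyers → C(10,6) = 210.
Add back selections omitting two groups (i.e. drawn from a single group): C(3,6) + C(7,6) + C(6,6) = 8.
By inclusion–exclusion: 8008 − 2010 + 8 = 6006.

6006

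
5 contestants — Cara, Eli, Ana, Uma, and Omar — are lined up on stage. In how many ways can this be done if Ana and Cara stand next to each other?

Glue Ana and Cara into one block (2 internal orders), leaving 4 units to arrange in a row.
That gives 2 × 4! = 2 × 24 = 48.

48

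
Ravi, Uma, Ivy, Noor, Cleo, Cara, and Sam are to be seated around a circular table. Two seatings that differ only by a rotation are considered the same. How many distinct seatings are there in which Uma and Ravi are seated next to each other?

240

Treat {Uma, Ravi} as one unit (2 internal orders) and seat the resulting 6 units around the table: (5)! circular arrangements.
So 2 × (5)! = 2 × 120 = 240.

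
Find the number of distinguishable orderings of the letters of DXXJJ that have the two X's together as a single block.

Treat the 2 copies of X as a single block. The multiset to arrange is then {XX, D, J, J}, 4 items in all.
That gives (4)!/(2!) = 12 arrangements.

12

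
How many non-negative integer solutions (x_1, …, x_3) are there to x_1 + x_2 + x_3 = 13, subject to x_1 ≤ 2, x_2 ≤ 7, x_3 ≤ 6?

6

Without the upper bounds there are C(15,2) = 105 ways to split 13 among 3 variables.
Subtract solutions that violate a single cap (substitute x_i' = x_i − (cap_i+1)): x_1 ≥ 3 gives C(12,2) = 66; x_2 ≥ 8 gives C(7,2) = 21; x_3 ≥ 7 gives C(8,2) = 28. Together 115.
Add back pairs where two caps are both exceeded: 6 + 10 + 0 = 16.
By inclusion–exclusion the count is 105 − 115 + 16 = 6.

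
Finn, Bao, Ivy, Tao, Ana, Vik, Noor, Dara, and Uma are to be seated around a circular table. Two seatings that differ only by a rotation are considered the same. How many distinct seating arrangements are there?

40320

Around a circle, 9 distinct people have 9!/9 = (8)! = 40320 rotationally distinct seatings.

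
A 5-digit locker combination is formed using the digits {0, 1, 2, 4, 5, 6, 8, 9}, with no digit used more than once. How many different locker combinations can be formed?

6720

With no repetition, fill the 5 digits in order: 8 choices, then 7, down to 4.
That product is 8 × 7 × 6 × 5 × 4 = 6720.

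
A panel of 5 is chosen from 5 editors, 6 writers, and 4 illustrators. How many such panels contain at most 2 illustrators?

2772

Split by how many illustrators are chosen (0 through 2).
Sum: C(4,0)·C(11,5) + C(4,1)·C(11,4) + C(4,2)·C(11,3) = 462 + 1320 + 990 = 2772.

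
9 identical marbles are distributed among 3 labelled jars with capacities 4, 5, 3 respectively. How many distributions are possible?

By stars and bars, unrestricted non-negative solutions to x_1+…+x_3 = 9 number C(9+2,2) = 55.
Subtract solutions that violate a single cap (substitute x_i' = x_i − (cap_i+1)): x_1 ≥ 5 gives C(6,2) = 15; x_2 ≥ 6 gives C(5,2) = 10; x_3 ≥ 4 gives C(7,2) = 21. Together 46.
Add back pairs where two caps are both exceeded: 0 + 1 + 0 = 1.
By inclusion–exclusion the count is 55 − 46 + 1 = 10.

10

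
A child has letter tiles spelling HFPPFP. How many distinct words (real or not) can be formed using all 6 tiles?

HFPPFP has 6 letters with F appearing twice and P appearing 3 times.
The number of distinct arrangements is 6!/(3!·2!) = 720/12 = 60.

60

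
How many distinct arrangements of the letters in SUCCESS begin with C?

Fix C in the first position and arrange the remaining 6 letters.
Those 6 letters have S appearing 3 times, giving (6)!/(3!) = 120.

120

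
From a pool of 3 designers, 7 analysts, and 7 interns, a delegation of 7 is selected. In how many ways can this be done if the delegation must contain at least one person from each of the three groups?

15778

With no constraint there are C(17,7) = 19448 possible selections.
Subtract selections that omit an entire group: no designers → C(14,7) = 3432; no analysts → C(10,7) = 120; no interns → C(10,7) = 120.
Add back selections omitting two groups (i.e. drawn from a single group): C(3,7) + C(7,7) + C(7,7) = 2.
By inclusion–exclusion: 19448 − 3672 + 2 = 15778.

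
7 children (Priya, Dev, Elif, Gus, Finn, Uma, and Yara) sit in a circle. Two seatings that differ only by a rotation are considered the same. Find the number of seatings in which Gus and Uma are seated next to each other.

240

Treat {Gus, Uma} as one unit (2 internal orders) and seat the resulting 6 units around the table: (5)! circular arrangements.
So 2 × (5)! = 2 × 120 = 240.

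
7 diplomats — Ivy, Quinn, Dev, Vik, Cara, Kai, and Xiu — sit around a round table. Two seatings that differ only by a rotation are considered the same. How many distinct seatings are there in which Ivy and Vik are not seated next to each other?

480

Without the restriction there are (6)! = 720 seatings.
Those with Ivy next to Vik: fuse the pair into one unit and seat 6 units around a circle — 2·(5)! = 240.
Subtracting, 720 − 240 = 480.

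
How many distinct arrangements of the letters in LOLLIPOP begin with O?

420

With the first slot taken by O, it remains to arrange the other 7 letters (LLLIPOP).
Those 7 letters have L appearing 3 times and P appearing twice, giving (7)!/(3!·2!) = 420.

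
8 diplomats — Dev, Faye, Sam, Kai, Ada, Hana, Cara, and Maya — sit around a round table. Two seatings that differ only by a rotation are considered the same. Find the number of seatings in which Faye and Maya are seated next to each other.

Treat {Faye, Maya} as one unit (2 internal orders) and seat the resulting 7 units around the table: (6)! circular arrangements.
So 2 × (6)! = 2 × 720 = 1440.

1440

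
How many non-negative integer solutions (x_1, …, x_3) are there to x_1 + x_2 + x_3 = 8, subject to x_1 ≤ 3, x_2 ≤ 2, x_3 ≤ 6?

9

Ignoring the caps, the number of non-negative solutions to x_1+…+x_3 = 8 is C(10,2) = 45.
Subtract solutions that violate a single cap (substitute x_i' = x_i − (cap_i+1)): x_1 ≥ 4 gives C(6,2) = 15; x_2 ≥ 3 gives C(7,2) = 21; x_3 ≥ 7 gives C(3,2) = 3. Together 39.
Add back pairs where two caps are both exceeded: 3 + 0 + 0 = 3.
By inclusion–exclusion the count is 45 − 39 + 3 = 9.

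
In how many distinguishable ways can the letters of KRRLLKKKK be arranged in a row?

Letter multiplicities in KRRLLKKKK: K×5, L×2, R×2.
So there are 9! / (5!·2!·2!) = 756 distinguishable arrangements.

756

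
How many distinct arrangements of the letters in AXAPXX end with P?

10

Fix P in the last position and arrange the remaining 5 letters.
Those 5 letters have A appearing twice and X appearing 3 times, giving (5)!/(3!·2!) = 10.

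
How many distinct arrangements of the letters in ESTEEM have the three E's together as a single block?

24

Treat the 3 copies of E as a single block. The multiset to arrange is then {EEE, M, S, T}, 4 items in all.
All 4 items are distinct, so there are (4)! = 24 arrangements.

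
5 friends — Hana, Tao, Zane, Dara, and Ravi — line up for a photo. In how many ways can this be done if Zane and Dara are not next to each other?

72

Of the 5! = 120 arrangements, those with Zane and Dara adjacent number 2 × 4! = 48 (treat the pair as a block with 2 internal orders).
So 120 − 48 = 72 arrangements keep them apart.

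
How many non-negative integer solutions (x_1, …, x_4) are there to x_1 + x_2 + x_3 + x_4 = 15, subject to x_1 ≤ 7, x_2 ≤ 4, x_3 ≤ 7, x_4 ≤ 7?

200

Without the upper bounds there are C(18,3) = 816 ways to split 15 among 4 variables.
Subtract solutions that violate a single cap (substitute x_i' = x_i − (cap_i+1)): x_1 ≥ 8 gives C(10,3) = 120; x_2 ≥ 5 gives C(13,3) = 286; x_3 ≥ 8 gives C(10,3) = 120; x_4 ≥ 8 gives C(10,3) = 120. Together 646.
Add back pairs where two caps are both exceeded: 10 + 0 + 0 + 10 + 10 + 0 = 30.
By inclusion–exclusion the count is 816 − 646 + 30 = 200.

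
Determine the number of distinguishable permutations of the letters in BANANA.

The 6 letters of BANANA have repeats: A appearing 3 times and N appearing twice.
Dividing 6! = 720 by 3!·2! = 12 for the repeated letters gives 60.

60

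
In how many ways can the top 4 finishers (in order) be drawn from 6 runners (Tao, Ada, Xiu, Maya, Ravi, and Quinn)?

There are 6 choices for 1st place, 5 for 2nd, and so on down to 3 for position 4.
That gives 6 × 5 × 4 × 3 = 360.

360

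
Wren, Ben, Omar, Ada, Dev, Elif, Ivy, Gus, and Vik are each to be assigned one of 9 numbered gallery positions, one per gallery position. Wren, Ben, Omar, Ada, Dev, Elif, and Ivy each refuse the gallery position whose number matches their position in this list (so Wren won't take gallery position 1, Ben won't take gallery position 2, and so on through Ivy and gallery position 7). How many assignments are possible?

165016

Let Aᵢ (for 1 ≤ i ≤ 7) be the placements that put person i in their forbidden gallery position. Any j of these fix j positions, leaving (9−j)! ways to fill the rest, and there are C(7,j) ways to pick which j.
By inclusion–exclusion, the number of valid placements is Σ_{j=0}^{7} (−1)^j C(7,j)·(9−j)!.
Computing: 362880 − 282240 + 105840 − 25200 + 4200 − 504 + 42 − 2 = 165016.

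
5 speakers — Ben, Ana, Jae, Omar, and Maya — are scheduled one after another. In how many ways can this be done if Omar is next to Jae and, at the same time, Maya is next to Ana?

24

Treat {Omar,Jae} as one block (2 orders) and {Maya,Ana} as another (2 orders).
That leaves 3 units to arrange: 2 × 2 × 3! = 4 × 6 = 24.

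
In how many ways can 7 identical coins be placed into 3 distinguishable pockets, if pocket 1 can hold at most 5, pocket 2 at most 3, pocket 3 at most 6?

By stars and bars, unrestricted non-negative solutions to x_1+…+x_3 = 7 number C(7+2,2) = 36.
Subtract solutions that violate a single cap (substitute x_i' = x_i − (cap_i+1)): x_1 ≥ 6 gives C(3,2) = 3; x_2 ≥ 4 gives C(5,2) = 10; x_3 ≥ 7 gives C(2,2) = 1. Together 14.
No two caps can be exceeded simultaneously, so the pair terms are all 0.
By inclusion–exclusion the count is 36 − 14 + 0 = 22.

22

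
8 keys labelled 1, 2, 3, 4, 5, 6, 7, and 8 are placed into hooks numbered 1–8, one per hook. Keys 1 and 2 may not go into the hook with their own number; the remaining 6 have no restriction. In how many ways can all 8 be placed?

Let Aᵢ (for i ∈ {1, 2}) be the placements that put key i in its forbidden hook. Any j of these fix j positions, leaving (8−j)! ways to fill the rest, and there are C(2,j) ways to pick which j.
By inclusion–exclusion, the number of valid placements is Σ_{j=0}^{2} (−1)^j C(2,j)·(8−j)!.
Computing: 40320 − 10080 + 720 = 30960.

30960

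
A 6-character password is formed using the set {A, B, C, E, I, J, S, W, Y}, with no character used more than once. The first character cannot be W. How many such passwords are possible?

The first character has 9−1 = 8 choices (anything except W).
The remaining 5 characters are filled from the other 8 symbols without repetition: 8 × 7 × 6 × 5 × 4 = 6720.
Total: 8 × 6720 = 53760.

53760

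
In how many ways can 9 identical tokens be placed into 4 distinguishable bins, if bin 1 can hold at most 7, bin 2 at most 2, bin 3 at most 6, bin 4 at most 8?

121

By stars and bars, unrestricted non-negative solutions to x_1+…+x_4 = 9 number C(9+3,3) = 220.
Subtract solutions that violate a single cap (substitute x_i' = x_i − (cap_i+1)): x_1 ≥ 8 gives C(4,3) = 4; x_2 ≥ 3 gives C(9,3) = 84; x_3 ≥ 7 gives C(5,3) = 10; x_4 ≥ 9 gives C(3,3) = 1. Together 99.
No two caps can be exceeded simultaneously, so the pair terms are all 0.
By inclusion–exclusion the count is 220 − 99 + 0 = 121.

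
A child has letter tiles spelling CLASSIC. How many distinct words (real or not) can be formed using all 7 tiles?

Letter multiplicities in CLASSIC: A×1, C×2, I×1, L×1, S×2.
The number of distinct arrangements is 7!/(2!·2!) = 5040/4 = 1260.

1260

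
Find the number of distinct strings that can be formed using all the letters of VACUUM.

The 6 letters of VACUUM have repeats: U appearing twice.
So there are 6! / (2!) = 360 distinguishable arrangements.

360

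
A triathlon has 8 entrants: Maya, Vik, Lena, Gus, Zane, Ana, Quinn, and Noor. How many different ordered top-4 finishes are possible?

1680

There are 8 choices for 1st place, 7 for 2nd, and so on down to 5 for position 4.
That gives 8 × 7 × 6 × 5 = 1680.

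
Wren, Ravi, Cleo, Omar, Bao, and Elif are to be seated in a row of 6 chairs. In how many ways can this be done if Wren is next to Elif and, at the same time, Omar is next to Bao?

Treat {Wren,Elif} as one block (2 orders) and {Omar,Bao} as another (2 orders).
That leaves 4 units to arrange: 2 × 2 × 4! = 4 × 24 = 96.

96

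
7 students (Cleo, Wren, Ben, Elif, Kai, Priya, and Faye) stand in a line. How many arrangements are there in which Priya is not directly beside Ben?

Of the 7! = 5040 arrangements, those with Priya and Ben adjacent number 2 × 6! = 1440 (treat the pair as a block with 2 internal orders).
Complementary counting: 5040 − 1440 = 3600.

3600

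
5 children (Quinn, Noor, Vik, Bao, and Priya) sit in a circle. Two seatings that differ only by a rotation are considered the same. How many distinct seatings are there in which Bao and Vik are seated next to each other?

12

Glue Bao and Vik into a block (2 internal orders). Seating 4 units around a circle gives (3)! arrangements.
So 2 × (3)! = 2 × 6 = 12.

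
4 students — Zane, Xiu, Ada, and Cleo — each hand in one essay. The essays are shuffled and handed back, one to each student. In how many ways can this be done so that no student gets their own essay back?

9

Count assignments avoiding every fixed point. For any j of the 4 students fixed to their own essay, the other 4−j can be arranged in (4−j)! ways.
By inclusion–exclusion this is Σ_{j=0}^{4} (−1)^j C(4,j)·(4−j)!.
Computing: 24 − 24 + 12 − 4 + 1 = 9.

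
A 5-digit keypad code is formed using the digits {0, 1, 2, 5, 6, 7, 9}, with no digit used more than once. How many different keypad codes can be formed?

Choose and order 5 of the 7 symbols: the first digit has 7 options, the next 6, and so on down to 3.
That product is 7 × 6 × 5 × 4 × 3 = 2520.

2520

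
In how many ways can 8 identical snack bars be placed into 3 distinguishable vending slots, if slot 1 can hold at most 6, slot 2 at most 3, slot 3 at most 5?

21

By stars and bars, unrestricted non-negative solutions to x_1+…+x_3 = 8 number C(8+2,2) = 45.
Subtract solutions that violate a single cap (substitute x_i' = x_i − (cap_i+1)): x_1 ≥ 7 gives C(3,2) = 3; x_2 ≥ 4 gives C(6,2) = 15; x_3 ≥ 6 gives C(4,2) = 6. Together 24.
No two caps can be exceeded simultaneously, so the pair terms are all 0.
By inclusion–exclusion the count is 45 − 24 + 0 = 21.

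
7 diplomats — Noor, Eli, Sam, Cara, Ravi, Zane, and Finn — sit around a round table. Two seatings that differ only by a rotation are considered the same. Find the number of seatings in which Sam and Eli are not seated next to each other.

Without the restriction there are (6)! = 720 seatings.
Those with Sam next to Eli: fuse the pair into one unit and seat 6 units around a circle — 2·(5)! = 240.
Subtracting, 720 − 240 = 480.

480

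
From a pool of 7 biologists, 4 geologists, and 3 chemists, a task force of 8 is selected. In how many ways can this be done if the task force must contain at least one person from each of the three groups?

Total 8-person selections from all 14: C(14,8) = 3003.
Selections missing a whole group: no biologists → C(7,8) = 0; no geologists → C(10,8) = 45; no chemists → C(11,8) = 165.
Add back selections omitting two groups (i.e. drawn from a single group): C(7,8) + C(4,8) + C(3,8) = 0.
By inclusion–exclusion: 3003 − 210 + 0 = 2793.

2793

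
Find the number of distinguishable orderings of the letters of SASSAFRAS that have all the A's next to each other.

210

Treat the 3 copies of A as a single block. The multiset to arrange is then {AAA, F, R, S, S, S, S}, 7 items in all.
That gives (7)!/(4!) = 210 arrangements.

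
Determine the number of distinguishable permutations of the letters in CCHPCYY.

420

CCHPCYY has 7 letters with C appearing 3 times and Y appearing twice.
The number of distinct arrangements is 7!/(3!·2!) = 5040/12 = 420.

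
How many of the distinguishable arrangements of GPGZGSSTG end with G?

With the last slot taken by G, it remains to arrange the other 8 letters (PGZGSSTG).
Those 8 letters have G appearing 3 times and S appearing twice, giving (8)!/(3!·2!) = 3360.

3360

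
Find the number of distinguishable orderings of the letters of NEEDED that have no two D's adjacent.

Total arrangements of NEEDED: 6!/(3!·2!) = 60.
If the two D's are adjacent, glue them into one block, leaving 5 items to arrange: (5)!/(3!) = 20 ways.
Subtracting, 60 − 20 = 40 arrangements keep the D's apart.

40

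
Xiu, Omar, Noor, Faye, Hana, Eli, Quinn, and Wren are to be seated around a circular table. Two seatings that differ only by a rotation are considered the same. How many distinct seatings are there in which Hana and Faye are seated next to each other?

1440

Treat {Hana, Faye} as one unit (2 internal orders) and seat the resulting 7 units around the table: (6)! circular arrangements.
So 2 × (6)! = 2 × 720 = 1440.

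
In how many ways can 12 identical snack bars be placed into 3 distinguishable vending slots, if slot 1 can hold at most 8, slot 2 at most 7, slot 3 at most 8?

56

Without the upper bounds there are C(14,2) = 91 ways to split 12 among 3 vending slots.
Subtract solutions that violate a single cap (substitute x_i' = x_i − (cap_i+1)): x_1 ≥ 9 gives C(5,2) = 10; x_2 ≥ 8 gives C(6,2) = 15; x_3 ≥ 9 gives C(5,2) = 10. Together 35.
No two caps can be exceeded simultaneously, so the pair terms are all 0.
By inclusion–exclusion the count is 91 − 35 + 0 = 56.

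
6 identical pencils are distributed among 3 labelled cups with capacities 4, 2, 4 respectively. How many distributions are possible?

By stars and bars, unrestricted non-negative solutions to x_1+…+x_3 = 6 number C(6+2,2) = 28.
Subtract solutions that violate a single cap (substitute x_i' = x_i − (cap_i+1)): x_1 ≥ 5 gives C(3,2) = 3; x_2 ≥ 3 gives C(5,2) = 10; x_3 ≥ 5 gives C(3,2) = 3. Together 16.
No two caps can be exceeded simultaneously, so the pair terms are all 0.
By inclusion–exclusion the count is 28 − 16 + 0 = 12.

12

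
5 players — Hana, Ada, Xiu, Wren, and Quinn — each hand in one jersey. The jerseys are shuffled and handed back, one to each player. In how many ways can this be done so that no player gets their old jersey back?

Count assignments avoiding every fixed point. For any j of the 5 players fixed to their old jersey, the other 5−j can be arranged in (5−j)! ways.
By inclusion–exclusion this is Σ_{j=0}^{5} (−1)^j C(5,j)·(5−j)!.
Computing: 120 − 120 + 60 − 20 + 5 − 1 = 44.

44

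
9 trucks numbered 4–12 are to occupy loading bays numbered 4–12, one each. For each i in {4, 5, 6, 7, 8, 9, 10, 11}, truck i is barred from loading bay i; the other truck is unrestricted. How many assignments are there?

148329

Let Aᵢ (for 4 ≤ i ≤ 11) be the placements that put truck i in its forbidden loading bay. Any j of these fix j positions, leaving (9−j)! ways to fill the rest, and there are C(8,j) ways to pick which j.
By inclusion–exclusion, the number of valid placements is Σ_{j=0}^{8} (−1)^j C(8,j)·(9−j)!.
Computing: 362880 − 322560 + 141120 − 40320 + 8400 − 1344 + 168 − 16 + 1 = 148329.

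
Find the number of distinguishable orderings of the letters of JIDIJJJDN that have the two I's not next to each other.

2940

Total arrangements of JIDIJJJDN: 9!/(4!·2!·2!) = 3780.
If the two I's are adjacent, glue them into one block, leaving 8 items to arrange: (8)!/(4!·2!) = 840 ways.
Hence 3780 − 840 = 2940.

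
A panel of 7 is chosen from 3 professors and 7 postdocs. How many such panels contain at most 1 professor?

22

Split by how many professors are chosen (0 through 1).
Sum: C(3,0)·C(7,7) + C(3,1)·C(7,6) = 1 + 21 = 22.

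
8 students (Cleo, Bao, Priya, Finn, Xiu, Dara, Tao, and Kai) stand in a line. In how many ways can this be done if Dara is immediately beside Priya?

Place the 6 others and the Dara-Priya pair as 7 objects in a line; the pair has 2 internal arrangements.
So the count is 2·(7)! = 10080.

10080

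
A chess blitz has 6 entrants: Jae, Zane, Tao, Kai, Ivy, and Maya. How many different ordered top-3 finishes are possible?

This is an ordered selection of 3 from 6: P(6,3).
That gives 6 × 5 × 4 = 120.

120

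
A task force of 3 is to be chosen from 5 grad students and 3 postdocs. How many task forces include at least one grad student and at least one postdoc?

45

With no constraint there are C(8,3) = 56 possible selections.
Selections missing a whole group: no grad students → C(3,3) = 1; no postdocs → C(5,3) = 10.
Both groups omitted at once is impossible, so 56 − 11 = 45.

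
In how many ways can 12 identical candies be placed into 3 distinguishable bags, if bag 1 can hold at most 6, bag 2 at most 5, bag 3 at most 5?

Without the upper bounds there are C(14,2) = 91 ways to split 12 among 3 bags.
Subtract solutions that violate a single cap (substitute x_i' = x_i − (cap_i+1)): x_1 ≥ 7 gives C(7,2) = 21; x_2 ≥ 6 gives C(8,2) = 28; x_3 ≥ 6 gives C(8,2) = 28. Together 77.
Add back pairs where two caps are both exceeded: 0 + 0 + 1 = 1.
By inclusion–exclusion the count is 91 − 77 + 1 = 15.

15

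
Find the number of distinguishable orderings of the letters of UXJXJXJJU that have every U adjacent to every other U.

280

Treat the 2 copies of U as a single block. The multiset to arrange is then {UU, J, J, J, J, X, X, X}, 8 items in all.
That gives (8)!/(4!·3!) = 280 arrangements.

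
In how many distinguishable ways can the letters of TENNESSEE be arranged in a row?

The 9 letters of TENNESSEE have repeats: E appearing 4 times, N appearing twice, and S appearing twice.
The number of distinct arrangements is 9!/(4!·2!·2!) = 362880/96 = 3780.

3780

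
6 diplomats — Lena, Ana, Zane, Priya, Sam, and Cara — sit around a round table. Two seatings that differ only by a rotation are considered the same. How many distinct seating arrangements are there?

Seat Lena anywhere (absorbing the rotational symmetry), then permute the other 5: (5)! = 120.

120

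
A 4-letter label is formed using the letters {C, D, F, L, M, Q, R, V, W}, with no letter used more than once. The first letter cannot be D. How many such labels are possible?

The first letter has 9−1 = 8 choices (anything except D).
The remaining 3 letters are filled from the other 8 symbols without repetition: 8 × 7 × 6 = 336.
Total: 8 × 336 = 2688.

2688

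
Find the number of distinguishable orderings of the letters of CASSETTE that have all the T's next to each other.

Treat the 2 copies of T as a single block. The multiset to arrange is then {TT, A, C, E, E, S, S}, 7 items in all.
That gives (7)!/(2!·2!) = 1260 arrangements.

1260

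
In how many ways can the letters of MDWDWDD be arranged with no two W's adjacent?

75

Total arrangements of MDWDWDD: 7!/(4!·2!) = 105.
Arrangements with the W's together: treat WW as one letter, giving (6)!/(4!) = 30.
Subtracting, 105 − 30 = 75 arrangements keep the W's apart.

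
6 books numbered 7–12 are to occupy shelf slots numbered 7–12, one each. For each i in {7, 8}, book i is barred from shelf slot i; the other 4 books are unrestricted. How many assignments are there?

504

Let Aᵢ (for i ∈ {7, 8}) be the placements that put book i in its forbidden shelf slot. Any j of these fix j positions, leaving (6−j)! ways to fill the rest, and there are C(2,j) ways to pick which j.
By inclusion–exclusion, the number of valid placements is Σ_{j=0}^{2} (−1)^j C(2,j)·(6−j)!.
Computing: 720 − 240 + 24 = 504.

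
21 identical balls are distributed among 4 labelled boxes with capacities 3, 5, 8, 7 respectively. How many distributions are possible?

10

Ignoring the caps, the number of non-negative solutions to x_1+…+x_4 = 21 is C(24,3) = 2024.
Subtract solutions that violate a single cap (substitute x_i' = x_i − (cap_i+1)): x_1 ≥ 4 gives C(20,3) = 1140; x_2 ≥ 6 gives C(18,3) = 816; x_3 ≥ 9 gives C(15,3) = 455; x_4 ≥ 8 gives C(16,3) = 560. Together 2971.
Add back pairs where two caps are both exceeded: 364 + 165 + 220 + 84 + 120 + 35 = 988.
Subtract triples: 10 + 20 + 1 + 0 = 31.
By inclusion–exclusion the count is 2024 − 2971 + 988 − 31 = 10.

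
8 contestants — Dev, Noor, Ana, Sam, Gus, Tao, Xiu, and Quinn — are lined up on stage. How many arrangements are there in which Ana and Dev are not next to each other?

30240

There are 8! = 40320 arrangements in all. If Ana and Dev are adjacent, merging them into one block gives 2·(7)! = 10080 arrangements.
So 40320 − 10080 = 30240 arrangements keep them apart.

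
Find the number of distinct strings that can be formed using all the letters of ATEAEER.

The 7 letters of ATEAEER have repeats: A appearing twice and E appearing 3 times.
So there are 7! / (3!·2!) = 420 distinguishable arrangements.

420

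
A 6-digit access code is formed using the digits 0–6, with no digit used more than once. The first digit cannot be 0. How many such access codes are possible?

4320

The first digit has 7−1 = 6 choices (anything except 0).
The remaining 5 digits are filled from the other 6 symbols without repetition: 6 × 5 × 4 × 3 × 2 = 720.
Total: 6 × 720 = 4320.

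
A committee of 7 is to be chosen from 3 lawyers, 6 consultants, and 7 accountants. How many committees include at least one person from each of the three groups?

9569

Total 7-person selections from all 16: C(16,7) = 11440.
Selections missing a whole group: no lawyers → C(13,7) = 1716; no consultants → C(10,7) = 120; no accountants → C(9,7) = 36.
Add back selections omitting two groups (i.e. drawn from a single group): C(3,7) + C(6,7) + C(7,7) = 1.
By inclusion–exclusion: 11440 − 1872 + 1 = 9569.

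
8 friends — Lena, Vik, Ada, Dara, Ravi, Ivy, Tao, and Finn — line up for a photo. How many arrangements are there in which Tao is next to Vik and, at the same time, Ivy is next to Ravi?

Treat {Tao,Vik} as one block (2 orders) and {Ivy,Ravi} as another (2 orders).
That leaves 6 units to arrange: 2 × 2 × 6! = 4 × 720 = 2880.

2880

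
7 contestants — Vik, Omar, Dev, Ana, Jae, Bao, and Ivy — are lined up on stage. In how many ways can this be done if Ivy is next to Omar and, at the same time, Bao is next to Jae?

Treat {Ivy,Omar} as one block (2 orders) and {Bao,Jae} as another (2 orders).
That leaves 5 units to arrange: 2 × 2 × 5! = 4 × 120 = 480.

480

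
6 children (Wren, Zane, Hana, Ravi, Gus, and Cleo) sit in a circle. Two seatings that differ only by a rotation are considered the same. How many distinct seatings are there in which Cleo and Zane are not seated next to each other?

Without the restriction there are (5)! = 120 seatings.
Those with Cleo next to Zane: fuse the pair into one unit and seat 5 units around a circle — 2·(4)! = 48.
Subtracting, 120 − 48 = 72.

72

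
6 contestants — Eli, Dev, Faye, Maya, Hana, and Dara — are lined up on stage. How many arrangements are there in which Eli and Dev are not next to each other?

There are 6! = 720 arrangements in all. If Eli and Dev are adjacent, merging them into one block gives 2·(5)! = 240 arrangements.
So 720 − 240 = 480 arrangements keep them apart.

480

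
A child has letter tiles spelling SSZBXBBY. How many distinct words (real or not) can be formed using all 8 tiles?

3360

Letter multiplicities in SSZBXBBY: B×3, S×2, X×1, Y×1, Z×1.
Dividing 8! = 40320 by 3!·2! = 12 for the repeated letters gives 3360.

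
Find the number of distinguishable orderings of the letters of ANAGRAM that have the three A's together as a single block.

Treat the 3 copies of A as a single block. The multiset to arrange is then {AAA, G, M, N, R}, 5 items in all.
All 5 items are distinct, so there are (5)! = 120 arrangements.

120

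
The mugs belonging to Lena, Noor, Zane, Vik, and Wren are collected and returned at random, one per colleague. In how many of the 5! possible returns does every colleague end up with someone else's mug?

Count assignments avoiding every fixed point. For any j of the 5 colleagues fixed to their own mug, the other 5−j can be arranged in (5−j)! ways.
By inclusion–exclusion this is Σ_{j=0}^{5} (−1)^j C(5,j)·(5−j)!.
Computing: 120 − 120 + 60 − 20 + 5 − 1 = 44.

44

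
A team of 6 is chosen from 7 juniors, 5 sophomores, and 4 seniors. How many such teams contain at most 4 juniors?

Split by how many juniors are chosen (0 through 4).
Sum: C(7,0)·C(9,6) + C(7,1)·C(9,5) + C(7,2)·C(9,4) + C(7,3)·C(9,3) + C(7,4)·C(9,2) = 84 + 882 + 2646 + 2940 + 1260 = 7812.

7812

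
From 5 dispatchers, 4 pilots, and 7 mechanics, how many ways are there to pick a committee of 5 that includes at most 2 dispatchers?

Split by how many dispatchers are chosen (0 through 2).
Sum: C(5,0)·C(11,5) + C(5,1)·C(11,4) + C(5,2)·C(11,3) = 462 + 1650 + 1650 = 3762.

3762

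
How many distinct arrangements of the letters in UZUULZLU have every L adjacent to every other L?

105

Treat the 2 copies of L as a single block. The multiset to arrange is then {LL, U, U, U, U, Z, Z}, 7 items in all.
That gives (7)!/(4!·2!) = 105 arrangements.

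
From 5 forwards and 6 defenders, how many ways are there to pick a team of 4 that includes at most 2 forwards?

Split by how many forwards are chosen (0 through 2).
Sum: C(5,0)·C(6,4) + C(5,1)·C(6,3) + C(5,2)·C(6,2) = 15 + 100 + 150 = 265.

265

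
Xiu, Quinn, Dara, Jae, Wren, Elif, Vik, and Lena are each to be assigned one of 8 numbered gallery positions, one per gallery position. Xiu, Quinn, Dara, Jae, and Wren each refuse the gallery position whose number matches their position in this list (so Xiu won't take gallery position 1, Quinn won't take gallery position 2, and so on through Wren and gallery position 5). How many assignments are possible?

Let Aᵢ (for 1 ≤ i ≤ 5) be the placements that put person i in their forbidden gallery position. Any j of these fix j positions, leaving (8−j)! ways to fill the rest, and there are C(5,j) ways to pick which j.
By inclusion–exclusion, the number of valid placements is Σ_{j=0}^{5} (−1)^j C(5,j)·(8−j)!.
Computing: 40320 − 25200 + 7200 − 1200 + 120 − 6 = 21234.

21234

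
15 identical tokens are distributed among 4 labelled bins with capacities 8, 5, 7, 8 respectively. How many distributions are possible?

Without the upper bounds there are C(18,3) = 816 ways to split 15 among 4 bins.
Subtract solutions that violate a single cap (substitute x_i' = x_i − (cap_i+1)): x_1 ≥ 9 gives C(9,3) = 84; x_2 ≥ 6 gives C(12,3) = 220; x_3 ≥ 8 gives C(10,3) = 120; x_4 ≥ 9 gives C(9,3) = 84. Together 508.
Add back pairs where two caps are both exceeded: 1 + 0 + 0 + 4 + 1 + 0 = 6.
By inclusion–exclusion the count is 816 − 508 + 6 = 314.

314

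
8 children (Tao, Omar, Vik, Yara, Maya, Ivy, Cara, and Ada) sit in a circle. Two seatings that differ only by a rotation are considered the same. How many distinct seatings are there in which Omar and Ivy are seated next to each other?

Treat {Omar, Ivy} as one unit (2 internal orders) and seat the resulting 7 units around the table: (6)! circular arrangements.
So 2 × (6)! = 2 × 720 = 1440.

1440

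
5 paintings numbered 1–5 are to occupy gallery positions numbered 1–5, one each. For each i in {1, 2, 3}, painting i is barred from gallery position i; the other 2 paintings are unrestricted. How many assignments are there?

Let Aᵢ (for i ∈ {1, 2, 3}) be the placements that put painting i in its forbidden gallery position. Any j of these fix j positions, leaving (5−j)! ways to fill the rest, and there are C(3,j) ways to pick which j.
By inclusion–exclusion, the number of valid placements is Σ_{j=0}^{3} (−1)^j C(3,j)·(5−j)!.
Computing: 120 − 72 + 18 − 2 = 64.

64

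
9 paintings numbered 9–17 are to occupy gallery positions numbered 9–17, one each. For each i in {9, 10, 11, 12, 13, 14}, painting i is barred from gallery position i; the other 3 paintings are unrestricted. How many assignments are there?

183822

Let Aᵢ (for 9 ≤ i ≤ 14) be the placements that put painting i in its forbidden gallery position. Any j of these fix j positions, leaving (9−j)! ways to fill the rest, and there are C(6,j) ways to pick which j.
By inclusion–exclusion, the number of valid placements is Σ_{j=0}^{6} (−1)^j C(6,j)·(9−j)!.
Computing: 362880 − 241920 + 75600 − 14400 + 1800 − 144 + 6 = 183822.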